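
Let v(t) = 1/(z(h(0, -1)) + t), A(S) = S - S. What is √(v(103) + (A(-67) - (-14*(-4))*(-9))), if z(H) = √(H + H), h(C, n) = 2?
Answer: √5556705/105 ≈ 22.450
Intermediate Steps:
z(H) = √2*√H (z(H) = √(2*H) = √2*√H)
A(S) = 0
v(t) = 1/(2 + t) (v(t) = 1/(√2*√2 + t) = 1/(2 + t))
√(v(103) + (A(-67) - (-14*(-4))*(-9))) = √(1/(2 + 103) + (0 - (-14*(-4))*(-9))) = √(1/105 + (0 - 56*(-9))) = √(1/105 + (0 - 1*(-504))) = √(1/105 + (0 + 504)) = √(1/105 + 504) = √(52921/105) = √5556705/105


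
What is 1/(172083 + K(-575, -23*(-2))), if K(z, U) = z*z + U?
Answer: 1/502754 ≈ 1.9890e-6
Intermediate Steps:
K(z, U) = U + z² (K(z, U) = z² + U = U + z²)
1/(172083 + K(-575, -23*(-2))) = 1/(172083 + (-23*(-2) + (-575)²)) = 1/(172083 + (46 + 330625)) = 1/(172083 + 330671) = 1/502754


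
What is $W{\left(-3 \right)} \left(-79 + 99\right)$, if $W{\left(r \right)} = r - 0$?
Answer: $-60$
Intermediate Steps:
$W{\left(r \right)} = r$ ($W{\left(r \right)} = r + 0 = r$)
$W{\left(-3 \right)} \left(-79 + 99\right) = - 3 \left(-79 + 99\right) = \left(-3\right) 20 = -60$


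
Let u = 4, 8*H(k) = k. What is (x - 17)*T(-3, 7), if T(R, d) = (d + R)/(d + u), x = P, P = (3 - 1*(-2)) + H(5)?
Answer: -91/22 ≈ -4.1364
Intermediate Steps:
H(k) = k/8
P = 45/8 (P = (3 - 1*(-2)) + (⅛)*5 = (3 + 2) + 5/8 = 5 + 5/8 = 45/8 ≈ 5.6250)
x = 45/8 ≈ 5.6250
T(R, d) = (R + d)/(4 + d) (T(R, d) = (d + R)/(d + 4) = (R + d)/(4 + d))
(x - 17)*T(-3, 7) = (45/8 - 17)*((-3 + 7)/(4 + 7)) = -91*4/(8*11) = -91*4/88 = -91/8*4/11 = -91/22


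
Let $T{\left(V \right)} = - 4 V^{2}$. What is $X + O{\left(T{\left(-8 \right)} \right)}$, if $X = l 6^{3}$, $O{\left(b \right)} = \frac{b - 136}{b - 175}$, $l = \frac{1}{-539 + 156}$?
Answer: $\frac{57040}{165073} \approx 0.34554$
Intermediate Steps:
$l = - \frac{1}{383}$ ($l = \frac{1}{-383} = - \frac{1}{383} \approx -0.002611$)
$O{\left(b \right)} = \frac{-136 + b}{-175 + b}$
$X = - \frac{216}{383}$ ($X = - \frac{6^{3}}{383} = \left(- \frac{1}{383}\right) 216 = - \frac{216}{383} \approx -0.56397$)
$X + O{\left(T{\left(-8 \right)} \right)} = - \frac{216}{383} + \frac{-136 - 4 \left(-8\right)^{2}}{-175 - 4 \left(-8\right)^{2}} = - \frac{216}{383} + \frac{-136 - 256}{-175 - 256} = - \frac{216}{383} + \frac{1}{-431} \left(-392\right) = - \frac{216}{383} - - \frac{392}{431} = - \frac{216}{383} + \frac{392}{431} = \frac{57040}{165073}$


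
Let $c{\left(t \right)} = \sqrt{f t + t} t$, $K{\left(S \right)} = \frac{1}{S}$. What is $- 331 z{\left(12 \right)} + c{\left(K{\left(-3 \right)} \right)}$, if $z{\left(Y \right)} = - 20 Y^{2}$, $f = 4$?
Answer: $953280 - \frac{i \sqrt{15}}{9} \approx 9.5328 \cdot 10^{5} - 0.43033 i$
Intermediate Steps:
$c{\left(t \right)} = \sqrt{5} t^{\frac{3}{2}}$ ($c{\left(t \right)} = \sqrt{4 t + t} t = \sqrt{5 t} t = \sqrt{5} \sqrt{t} t = \sqrt{5} t^{\frac{3}{2}}$)
$- 331 z{\left(12 \right)} + c{\left(K{\left(-3 \right)} \right)} = - 331 \left(- 20 \cdot 12^{2}\right) + \sqrt{5} \left(\frac{1}{-3}\right)^{\frac{3}{2}} = - 331 \left(\left(-20\right) 144\right) + \sqrt{5} \left(- \frac{1}{3}\right)^{\frac{3}{2}} = \left(-331\right) \left(-2880\right) + \sqrt{5} \left(- \frac{i \sqrt{3}}{9}\right) = 953280 - \frac{i \sqrt{15}}{9}$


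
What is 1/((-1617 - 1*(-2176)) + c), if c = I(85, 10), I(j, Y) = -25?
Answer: 1/534 ≈ 0.0018727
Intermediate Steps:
c = -25
1/((-1617 - 1*(-2176)) + c) = 1/((-1617 - 1*(-2176)) - 25) = 1/((-1617 + 2176) - 25) = 1/(559 - 25) = 1/534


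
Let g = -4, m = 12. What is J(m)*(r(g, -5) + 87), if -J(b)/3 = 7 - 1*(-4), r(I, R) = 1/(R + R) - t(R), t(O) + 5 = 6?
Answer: -28347/10 ≈ -2834.7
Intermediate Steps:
t(O) = 1 (t(O) = -5 + 6 = 1)
r(I, R) = -1 + 1/(2*R) (r(I, R) = 1/(R + R) - 1*1 = 1/(2*R) - 1 = -1 + 1/(2*R))
J(b) = -33 (J(b) = -3*(7 - 1*(-4)) = -3*(7 + 4) = -3*11 = -33)
J(m)*(r(g, -5) + 87) = -33*((½ - 1*(-5))/(-5) + 87) = -33*(-(½ + 5)/5 + 87) = -33*(-⅕*11/2 + 87) = -33*(-11/10 + 87) = -33*859/10 = -28347/10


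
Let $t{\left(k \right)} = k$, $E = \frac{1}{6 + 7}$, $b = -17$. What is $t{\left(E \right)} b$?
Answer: $- \frac{17}{13} \approx -1.3077$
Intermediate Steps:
$E = \frac{1}{13} \approx 0.076923$
$t{\left(E \right)} b = \frac{1}{13} \left(-17\right) = - \frac{17}{13}$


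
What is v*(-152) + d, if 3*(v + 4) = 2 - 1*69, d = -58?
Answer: 11834/3 ≈ 3944.7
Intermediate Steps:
v = -79/3 (v = -4 + (2 - 1*69)/3 = -4 + (2 - 69)/3 = -4 + (⅓)*(-67) = -4 - 67/3 = -79/3 ≈ -26.333)
v*(-152) + d = -79/3*(-152) - 58 = 12008/3 - 58 = 11834/3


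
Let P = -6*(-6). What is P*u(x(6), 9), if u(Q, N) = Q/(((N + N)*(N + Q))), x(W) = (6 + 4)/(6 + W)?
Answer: 10/59 ≈ 0.16949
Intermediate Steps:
x(W) = 10/(6 + W)
P = 36
u(Q, N) = Q/(2*N*(N + Q)) (u(Q, N) = Q/(((2*N)*(N + Q))) = Q/((2*N*(N + Q))) = Q*(1/(2*N*(N + Q))) = Q/(2*N*(N + Q)))
P*u(x(6), 9) = 36*((½)*(10/(6 + 6))/(9*(9 + 10/(6 + 6)))) = 36*((½)*(10/12)*(⅑)/(9 + 10/12)) = 36*((½)*(10*(1/12))*(⅑)/(9 + 10*(1/12))) = 36*((½)*(⅚)*(⅑)/(9 + ⅚)) = 36*((½)*(⅚)*(⅑)/(59/6)) = 36*((½)*(⅚)*(⅑)*(6/59)) = 36*(5/1062) = 10/59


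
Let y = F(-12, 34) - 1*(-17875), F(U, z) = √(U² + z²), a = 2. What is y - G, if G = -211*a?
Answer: 18297 + 10*√13 ≈ 18333.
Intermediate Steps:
y = 17875 + 10*√13 (y = √((-12)² + 34²) - 1*(-17875) = √(144 + 1156) + 17875 = √1300 + 17875 = 10*√13 + 17875 = 17875 + 10*√13 ≈ 17911.)
G = -422 (G = -211*2 = -422)
y - G = (17875 + 10*√13) - 1*(-422) = (17875 + 10*√13) + 422 = 18297 + 10*√13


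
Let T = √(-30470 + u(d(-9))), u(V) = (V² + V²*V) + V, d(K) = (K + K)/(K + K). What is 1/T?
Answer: -I*√30467/30467 ≈ -0.0057291*I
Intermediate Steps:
d(K) = 1 (d(K) = (2*K)/((2*K)) = (2*K)*(1/(2*K)) = 1)
u(V) = V + V² + V³ (u(V) = (V² + V³) + V = V + V² + V³)
T = I*√30467 (T = √(-30470 + 1*(1 + 1 + 1²)) = √(-30470 + 1*(1 + 1 + 1)) = √(-30470 + 1*3) = √(-30470 + 3) = √(-30467) = I*√30467 ≈ 174.55*I)
1/T = 1/(I*√30467) = -I*√30467/30467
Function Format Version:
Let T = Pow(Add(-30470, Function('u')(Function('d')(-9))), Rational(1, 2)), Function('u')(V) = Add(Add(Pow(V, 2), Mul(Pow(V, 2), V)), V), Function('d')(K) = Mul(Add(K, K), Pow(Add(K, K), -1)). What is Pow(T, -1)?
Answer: Mul(Rational(-1, 30467), I, Pow(30467, Rational(1, 2))) ≈ Mul(-0.0057291, I)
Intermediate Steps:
Function('d')(K) = 1 (Function('d')(K) = Mul(Mul(2, K), Pow(Mul(2, K), -1)) = Mul(Mul(2, K), Mul(Rational(1, 2), Pow(K, -1))) = 1)
Function('u')(V) = Add(V, Pow(V, 2), Pow(V, 3)) (Function('u')(V) = Add(Add(Pow(V, 2), Pow(V, 3)), V) = Add(V, Pow(V, 2), Pow(V, 3)))
T = Mul(I, Pow(30467, Rational(1, 2))) (T = Pow(Add(-30470, Mul(1, Add(1, 1, Pow(1, 2)))), Rational(1, 2)) = Pow(Add(-30470, Mul(1, Add(1, 1, 1))), Rational(1, 2)) = Pow(Add(-30470, Mul(1, 3)), Rational(1, 2)) = Pow(Add(-30470, 3), Rational(1, 2)) = Pow(-30467, Rational(1, 2)) = Mul(I, Pow(30467, Rational(1, 2))) ≈ Mul(174.55, I))
Pow(T, -1) = Pow(Mul(I, Pow(30467, Rational(1, 2))), -1) = Mul(Rational(-1, 30467), I, Pow(30467, Rational(1, 2)))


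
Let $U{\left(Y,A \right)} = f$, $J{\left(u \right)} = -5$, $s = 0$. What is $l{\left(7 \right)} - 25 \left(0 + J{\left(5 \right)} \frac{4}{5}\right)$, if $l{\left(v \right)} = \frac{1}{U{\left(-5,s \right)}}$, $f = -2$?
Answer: $\frac{199}{2} \approx 99.5$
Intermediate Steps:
$U{\left(Y,A \right)} = -2$
$l{\left(v \right)} = - \frac{1}{2}$ ($l{\left(v \right)} = \frac{1}{-2} = - \frac{1}{2}$)
$l{\left(7 \right)} - 25 \left(0 + J{\left(5 \right)} \frac{4}{5}\right) = - \frac{1}{2} - 25 \left(0 - 5 \cdot \frac{4}{5}\right) = - \frac{1}{2} - 25 \left(0 - 5 \cdot 4 \cdot \frac{1}{5}\right) = - \frac{1}{2} - 25 \left(0 - 4\right) = - \frac{1}{2} - -100 = - \frac{1}{2} + 100 = \frac{199}{2}$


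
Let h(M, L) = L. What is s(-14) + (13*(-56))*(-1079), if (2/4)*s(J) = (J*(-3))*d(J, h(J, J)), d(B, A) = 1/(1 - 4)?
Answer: 785484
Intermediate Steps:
d(B, A) = -1/3 (d(B, A) = 1/(-3) = -1/3)
s(J) = 2*J (s(J) = 2*((J*(-3))*(-1/3)) = 2*(-3*J*(-1/3)) = 2*J)
s(-14) + (13*(-56))*(-1079) = 2*(-14) + (13*(-56))*(-1079) = -28 - 728*(-1079) = -28 + 785512 = 785484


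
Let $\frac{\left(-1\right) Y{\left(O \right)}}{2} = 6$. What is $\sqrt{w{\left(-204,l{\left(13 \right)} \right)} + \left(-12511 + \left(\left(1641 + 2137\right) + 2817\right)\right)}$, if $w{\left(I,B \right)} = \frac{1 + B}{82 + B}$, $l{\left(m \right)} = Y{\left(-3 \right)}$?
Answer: $\frac{i \sqrt{28989170}}{70} \approx 76.917 i$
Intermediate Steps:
$Y{\left(O \right)} = -12$ ($Y{\left(O \right)} = \left(-2\right) 6 = -12$)
$l{\left(m \right)} = -12$
$w{\left(I,B \right)} = \frac{1 + B}{82 + B}$
$\sqrt{w{\left(-204,l{\left(13 \right)} \right)} + \left(-12511 + \left(\left(1641 + 2137\right) + 2817\right)\right)} = \sqrt{\frac{1 - 12}{82 - 12} + \left(-12511 + \left(\left(1641 + 2137\right) + 2817\right)\right)} = \sqrt{\frac{1}{70} \left(-11\right) + \left(-12511 + \left(3778 + 2817\right)\right)} = \sqrt{\frac{1}{70} \left(-11\right) + \left(-12511 + 6595\right)} = \sqrt{- \frac{11}{70} - 5916} = \sqrt{- \frac{414131}{70}} = \frac{i \sqrt{28989170}}{70}$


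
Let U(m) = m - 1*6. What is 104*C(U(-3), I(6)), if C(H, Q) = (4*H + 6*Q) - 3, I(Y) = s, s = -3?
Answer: -5928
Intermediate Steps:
U(m) = -6 + m (U(m) = m - 6 = -6 + m)
I(Y) = -3
C(H, Q) = -3 + 4*H + 6*Q
104*C(U(-3), I(6)) = 104*(-3 + 4*(-6 - 3) + 6*(-3)) = 104*(-3 + 4*(-9) - 18) = 104*(-3 - 36 - 18) = 104*(-57) = -5928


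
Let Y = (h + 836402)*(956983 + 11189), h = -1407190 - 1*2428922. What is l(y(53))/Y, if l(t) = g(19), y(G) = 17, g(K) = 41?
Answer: -41/2904235230120 ≈ -1.4117e-11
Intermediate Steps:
h = -3836112 (h = -1407190 - 2428922 = -3836112)
l(t) = 41
Y = -2904235230120 (Y = (-3836112 + 836402)*(956983 + 11189) = -2999710*968172 = -2904235230120)
l(y(53))/Y = 41/(-2904235230120) = 41*(-1/2904235230120) = -41/2904235230120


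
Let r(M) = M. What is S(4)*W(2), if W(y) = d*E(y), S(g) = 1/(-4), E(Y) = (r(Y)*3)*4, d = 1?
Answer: -6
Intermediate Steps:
E(Y) = 12*Y (E(Y) = (Y*3)*4 = (3*Y)*4 = 12*Y)
S(g) = -1/4
W(y) = 12*y (W(y) = 1*(12*y) = 12*y)
S(4)*W(2) = -3*2 = -1/4*24 = -6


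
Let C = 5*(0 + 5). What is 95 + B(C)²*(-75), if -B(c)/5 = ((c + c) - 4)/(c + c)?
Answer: -1492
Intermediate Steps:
C = 25 (C = 5*5 = 25)
B(c) = -5*(-4 + 2*c)/(2*c) (B(c) = -5*((c + c) - 4)/(c + c) = -5*(2*c - 4)/(2*c) = -5*(-4 + 2*c)*1/(2*c) = -5*(-4 + 2*c)/(2*c))
95 + B(C)²*(-75) = 95 + (-5 + 10/25)²*(-75) = 95 + (-5 + 10*(1/25))²*(-75) = 95 + (-5 + ⅖)²*(-75) = 95 + (-23/5)²*(-75) = 95 + (529/25)*(-75) = 95 - 1587 = -1492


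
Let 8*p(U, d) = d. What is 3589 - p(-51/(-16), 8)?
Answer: 3588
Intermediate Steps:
p(U, d) = d/8
3589 - p(-51/(-16), 8) = 3589 - 8/8 = 3589 - 1*1 = 3589 - 1 = 3588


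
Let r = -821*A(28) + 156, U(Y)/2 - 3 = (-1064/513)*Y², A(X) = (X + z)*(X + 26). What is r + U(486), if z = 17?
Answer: -2974644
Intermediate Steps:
A(X) = (17 + X)*(26 + X) (A(X) = (X + 17)*(X + 26) = (17 + X)*(26 + X))
U(Y) = 6 - 112*Y²/27 (U(Y) = 6 + 2*((-1064/513)*Y²) = 6 + 2*((-1064*1/513)*Y²) = 6 + 2*(-56*Y²/27) = 6 - 112*Y²/27)
r = -1994874 (r = -821*(442 + 28² + 43*28) + 156 = -821*(442 + 784 + 1204) + 156 = -821*2430 + 156 = -1995030 + 156 = -1994874)
r + U(486) = -1994874 + (6 - 112/27*486²) = -1994874 + (6 - 112/27*236196) = -1994874 + (6 - 979776) = -1994874 - 979770 = -2974644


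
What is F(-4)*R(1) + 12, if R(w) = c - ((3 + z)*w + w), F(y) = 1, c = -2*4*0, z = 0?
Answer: 8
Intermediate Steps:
c = 0 (c = -8*0 = 0)
R(w) = -4*w (R(w) = 0 - ((3 + 0)*w + w) = 0 - (3*w + w) = 0 - 4*w = -4*w)
F(-4)*R(1) + 12 = 1*(-4*1) + 12 = 1*(-4) + 12 = -4 + 12 = 8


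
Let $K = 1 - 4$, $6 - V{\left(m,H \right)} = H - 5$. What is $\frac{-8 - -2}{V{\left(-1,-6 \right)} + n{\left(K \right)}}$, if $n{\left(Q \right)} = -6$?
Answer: $- \frac{6}{11} \approx -0.54545$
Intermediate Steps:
$V{\left(m,H \right)} = 11 - H$ ($V{\left(m,H \right)} = 6 - \left(H - 5\right) = 6 - \left(-5 + H\right) = 11 - H$)
$K = -3$
$\frac{-8 - -2}{V{\left(-1,-6 \right)} + n{\left(K \right)}} = \frac{-8 - -2}{\left(11 - -6\right) - 6} = \frac{-8 + 2}{\left(11 + 6\right) - 6} = - \frac{6}{17 - 6} = - \frac{6}{11}$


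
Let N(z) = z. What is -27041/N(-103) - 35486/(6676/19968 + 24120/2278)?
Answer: -285117646859/95474099 ≈ -2986.3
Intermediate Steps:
-27041/N(-103) - 35486/(6676/19968 + 24120/2278) = -27041/(-103) - 35486/(6676/19968 + 24120/2278) = -27041*(-1/103) - 35486/(6676*(1/19968) + 24120*(1/2278)) = 27041/103 - 35486/(1669/4992 + 180/17) = 27041/103 - 35486/926933/84864 = 27041/103 - 35486*84864/926933 = 27041/103 - 3011483904/926933 = -285117646859/95474099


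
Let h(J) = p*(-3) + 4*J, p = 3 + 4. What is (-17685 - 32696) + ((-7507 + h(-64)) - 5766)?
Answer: -63931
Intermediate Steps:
p = 7
h(J) = -21 + 4*J (h(J) = 7*(-3) + 4*J = -21 + 4*J)
(-17685 - 32696) + ((-7507 + h(-64)) - 5766) = (-17685 - 32696) + ((-7507 + (-21 + 4*(-64))) - 5766) = -50381 + ((-7507 + (-21 - 256)) - 5766) = -50381 + ((-7507 - 277) - 5766) = -50381 + (-7784 - 5766) = -50381 - 13550 = -63931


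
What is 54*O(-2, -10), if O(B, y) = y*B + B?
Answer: 972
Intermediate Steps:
O(B, y) = B + B*y (O(B, y) = B*y + B = B + B*y)
54*O(-2, -10) = 54*(-2*(1 - 10)) = 54*(-2*(-9)) = 54*18 = 972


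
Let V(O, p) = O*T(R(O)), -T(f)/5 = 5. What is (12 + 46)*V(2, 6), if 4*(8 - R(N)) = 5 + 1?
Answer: -2900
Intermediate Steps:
R(N) = 13/2 (R(N) = 8 - (5 + 1)/4 = 8 - ¼*6 = 8 - 3/2 = 13/2)
T(f) = -25 (T(f) = -5*5 = -25)
V(O, p) = -25*O (V(O, p) = O*(-25) = -25*O)
(12 + 46)*V(2, 6) = (12 + 46)*(-25*2) = 58*(-50) = -2900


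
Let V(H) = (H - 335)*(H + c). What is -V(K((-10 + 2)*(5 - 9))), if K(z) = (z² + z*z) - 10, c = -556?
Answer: -2523846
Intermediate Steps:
K(z) = -10 + 2*z² (K(z) = (z² + z²) - 10 = 2*z² - 10 = -10 + 2*z²)
V(H) = (-556 + H)*(-335 + H) (V(H) = (H - 335)*(H - 556) = (-335 + H)*(-556 + H) = (-556 + H)*(-335 + H))
-V(K((-10 + 2)*(5 - 9))) = -(186260 + (-10 + 2*((-10 + 2)*(5 - 9))²)² - 891*(-10 + 2*((-10 + 2)*(5 - 9))²)) = -(186260 + (-10 + 2*(-8*(-4))²)² - 891*(-10 + 2*(-8*(-4))²)) = -(186260 + (-10 + 2*32²)² - 891*(-10 + 2*32²)) = -(186260 + (-10 + 2*1024)² - 891*(-10 + 2*1024)) = -(186260 + (-10 + 2048)² - 891*(-10 + 2048)) = -(186260 + 2038² - 891*2038) = -(186260 + 4153444 - 1815858) = -1*2523846 = -2523846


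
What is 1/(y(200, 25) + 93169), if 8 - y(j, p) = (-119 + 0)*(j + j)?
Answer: 1/140777 ≈ 7.1034e-6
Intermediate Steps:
y(j, p) = 8 + 238*j (y(j, p) = 8 - (-119 + 0)*(j + j) = 8 - (-119)*2*j = 8 - (-238)*j = 8 + 238*j)
1/(y(200, 25) + 93169) = 1/((8 + 238*200) + 93169) = 1/((8 + 47600) + 93169) = 1/(47608 + 93169) = 1/140777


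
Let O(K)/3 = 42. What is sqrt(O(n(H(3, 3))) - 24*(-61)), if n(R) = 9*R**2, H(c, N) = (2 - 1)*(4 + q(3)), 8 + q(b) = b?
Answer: sqrt(1590) ≈ 39.875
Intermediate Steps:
q(b) = -8 + b
H(c, N) = -1 (H(c, N) = (2 - 1)*(4 + (-8 + 3)) = 1*(4 - 5) = 1*(-1) = -1)
O(K) = 126 (O(K) = 3*42 = 126)
sqrt(O(n(H(3, 3))) - 24*(-61)) = sqrt(126 - 24*(-61)) = sqrt(126 + 1464) = sqrt(1590)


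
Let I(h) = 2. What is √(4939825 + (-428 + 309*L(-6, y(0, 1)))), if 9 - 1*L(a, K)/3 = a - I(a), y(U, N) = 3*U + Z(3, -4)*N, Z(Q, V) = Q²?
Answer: 2*√1238789 ≈ 2226.0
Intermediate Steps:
y(U, N) = 3*U + 9*N (y(U, N) = 3*U + 3²*N = 3*U + 9*N)
L(a, K) = 33 - 3*a (L(a, K) = 27 - 3*(a - 1*2) = 27 - 3*(a - 2) = 27 - 3*(-2 + a) = 27 + (6 - 3*a) = 33 - 3*a)
√(4939825 + (-428 + 309*L(-6, y(0, 1)))) = √(4939825 + (-428 + 309*(33 - 3*(-6)))) = √(4939825 + (-428 + 309*(33 + 18))) = √(4939825 + (-428 + 309*51)) = √(4939825 + (-428 + 15759)) = √(4939825 + 15331) = √4955156 = 2*√1238789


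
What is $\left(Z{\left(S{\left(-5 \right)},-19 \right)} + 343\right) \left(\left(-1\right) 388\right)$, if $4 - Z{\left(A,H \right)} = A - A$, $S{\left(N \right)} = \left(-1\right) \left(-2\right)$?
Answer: $-134636$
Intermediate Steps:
$S{\left(N \right)} = 2$
$Z{\left(A,H \right)} = 4$ ($Z{\left(A,H \right)} = 4 - \left(A - A\right) = 4 - 0 = 4 + 0 = 4$)
$\left(Z{\left(S{\left(-5 \right)},-19 \right)} + 343\right) \left(\left(-1\right) 388\right) = \left(4 + 343\right) \left(\left(-1\right) 388\right) = 347 \left(-388\right) = -134636$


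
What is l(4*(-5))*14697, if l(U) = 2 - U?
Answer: 323334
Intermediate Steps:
l(4*(-5))*14697 = (2 - 4*(-5))*14697 = (2 - 1*(-20))*14697 = (2 + 20)*14697 = 22*14697 = 323334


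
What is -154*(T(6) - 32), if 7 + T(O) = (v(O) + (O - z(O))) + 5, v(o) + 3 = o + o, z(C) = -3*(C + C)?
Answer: -2618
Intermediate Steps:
z(C) = -6*C
v(o) = -3 + 2*o (v(o) = -3 + (o + o) = -3 + 2*o)
T(O) = -5 + 9*O (T(O) = -7 + (((-3 + 2*O) + (O - (-6)*O)) + 5) = -7 + (((-3 + 2*O) + (O + 6*O)) + 5) = -7 + (((-3 + 2*O) + 7*O) + 5) = -7 + ((-3 + 9*O) + 5) = -7 + (2 + 9*O) = -5 + 9*O)
-154*(T(6) - 32) = -154*((-5 + 9*6) - 32) = -154*((-5 + 54) - 32) = -154*(49 - 32) = -154*17 = -2618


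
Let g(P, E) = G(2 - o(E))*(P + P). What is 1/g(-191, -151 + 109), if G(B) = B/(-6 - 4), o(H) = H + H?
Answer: 5/16426 ≈ 0.00030440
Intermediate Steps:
o(H) = 2*H
G(B) = -B/10 (G(B) = B/(-10) = -B/10)
g(P, E) = 2*P*(-⅕ + E/5) (g(P, E) = (-(2 - 2*E)/10)*(P + P) = (-(2 - 2*E)/10)*(2*P) = (-⅕ + E/5)*(2*P) = 2*P*(-⅕ + E/5))
1/g(-191, -151 + 109) = 1/((⅖)*(-191)*(-1 + (-151 + 109))) = 1/((⅖)*(-191)*(-1 - 42)) = 1/((⅖)*(-191)*(-43)) = 1/(16426/5) = 5/16426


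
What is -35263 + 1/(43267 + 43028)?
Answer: -3043020584/86295 ≈ -35263.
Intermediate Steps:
-35263 + 1/(43267 + 43028) = -35263 + 1/86295 = -3043020584/86295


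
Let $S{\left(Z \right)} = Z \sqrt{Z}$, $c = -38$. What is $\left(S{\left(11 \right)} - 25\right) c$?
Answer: $950 - 418 \sqrt{11} \approx -436.35$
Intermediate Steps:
$S{\left(Z \right)} = Z^{\frac{3}{2}}$
$\left(S{\left(11 \right)} - 25\right) c = \left(11^{\frac{3}{2}} - 25\right) \left(-38\right) = \left(11 \sqrt{11} - 25\right) \left(-38\right) = \left(-25 + 11 \sqrt{11}\right) \left(-38\right) = 950 - 418 \sqrt{11}$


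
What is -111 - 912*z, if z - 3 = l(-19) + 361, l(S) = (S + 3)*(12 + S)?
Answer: -434223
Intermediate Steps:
l(S) = (3 + S)*(12 + S)
z = 476 (z = 3 + ((36 + (-19)² + 15*(-19)) + 361) = 3 + ((36 + 361 - 285) + 361) = 3 + (112 + 361) = 3 + 473 = 476)
-111 - 912*z = -111 - 912*476 = -111 - 434112 = -434223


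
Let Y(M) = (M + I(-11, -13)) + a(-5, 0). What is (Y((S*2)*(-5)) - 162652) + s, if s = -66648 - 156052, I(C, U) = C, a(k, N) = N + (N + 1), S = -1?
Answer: -385352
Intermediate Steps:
a(k, N) = 1 + 2*N (a(k, N) = N + (1 + N) = 1 + 2*N)
s = -222700
Y(M) = -10 + M (Y(M) = (M - 11) + (1 + 2*0) = (-11 + M) + (1 + 0) = (-11 + M) + 1 = -10 + M)
(Y((S*2)*(-5)) - 162652) + s = ((-10 - 1*2*(-5)) - 162652) - 222700 = ((-10 - 2*(-5)) - 162652) - 222700 = ((-10 + 10) - 162652) - 222700 = (0 - 162652) - 222700 = -162652 - 222700 = -385352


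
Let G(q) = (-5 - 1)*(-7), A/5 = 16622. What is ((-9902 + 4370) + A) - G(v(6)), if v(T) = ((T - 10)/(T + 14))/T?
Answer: 77536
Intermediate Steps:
A = 83110 (A = 5*16622 = 83110)
v(T) = (-10 + T)/(T*(14 + T)) (v(T) = ((-10 + T)/(14 + T))/T = (-10 + T)/(T*(14 + T)))
G(q) = 42 (G(q) = -6*(-7) = 42)
((-9902 + 4370) + A) - G(v(6)) = ((-9902 + 4370) + 83110) - 1*42 = (-5532 + 83110) - 42 = 77578 - 42 = 77536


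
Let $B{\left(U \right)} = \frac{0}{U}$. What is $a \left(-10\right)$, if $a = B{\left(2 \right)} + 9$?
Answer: $-90$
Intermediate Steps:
$B{\left(U \right)} = 0$
$a = 9$ ($a = 0 + 9 = 9$)
$a \left(-10\right) = 9 \left(-10\right) = -90$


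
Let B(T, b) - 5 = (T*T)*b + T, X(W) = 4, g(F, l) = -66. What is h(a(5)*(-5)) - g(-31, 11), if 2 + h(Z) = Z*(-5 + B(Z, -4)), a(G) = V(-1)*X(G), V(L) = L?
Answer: -31536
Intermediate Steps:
B(T, b) = 5 + T + b*T² (B(T, b) = 5 + ((T*T)*b + T) = 5 + (T²*b + T) = 5 + (b*T² + T) = 5 + (T + b*T²) = 5 + T + b*T²)
a(G) = -4 (a(G) = -1*4 = -4)
h(Z) = -2 + Z*(Z - 4*Z²) (h(Z) = -2 + Z*(-5 + (5 + Z - 4*Z²)) = -2 + Z*(Z - 4*Z²))
h(a(5)*(-5)) - g(-31, 11) = (-2 + (-4*(-5))² - 4*(-4*(-5))³) - 1*(-66) = (-2 + 20² - 4*20³) + 66 = (-2 + 400 - 4*8000) + 66 = (-2 + 400 - 32000) + 66 = -31602 + 66 = -31536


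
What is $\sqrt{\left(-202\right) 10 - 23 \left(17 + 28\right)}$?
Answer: $i \sqrt{3055} \approx 55.272 i$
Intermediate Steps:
$\sqrt{\left(-202\right) 10 - 23 \left(17 + 28\right)} = \sqrt{-2020 - 1035} = \sqrt{-3055} = i \sqrt{3055}$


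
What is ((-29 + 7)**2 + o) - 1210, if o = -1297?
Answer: -2023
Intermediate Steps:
((-29 + 7)**2 + o) - 1210 = ((-29 + 7)**2 - 1297) - 1210 = ((-22)**2 - 1297) - 1210 = (484 - 1297) - 1210 = -813 - 1210 = -2023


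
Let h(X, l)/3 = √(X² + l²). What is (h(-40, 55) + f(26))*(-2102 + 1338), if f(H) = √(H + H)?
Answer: -11460*√185 - 1528*√13 ≈ -1.6138e+5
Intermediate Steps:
f(H) = √2*√H (f(H) = √(2*H) = √2*√H)
h(X, l) = 3*√(X² + l²)
(h(-40, 55) + f(26))*(-2102 + 1338) = (3*√((-40)² + 55²) + √2*√26)*(-2102 + 1338) = (3*√(1600 + 3025) + 2*√13)*(-764) = (3*√4625 + 2*√13)*(-764) = (3*(5*√185) + 2*√13)*(-764) = (15*√185 + 2*√13)*(-764) = (2*√13 + 15*√185)*(-764) = -11460*√185 - 1528*√13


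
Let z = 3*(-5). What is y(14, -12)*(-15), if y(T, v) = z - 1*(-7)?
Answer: 120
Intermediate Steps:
z = -15
y(T, v) = -8 (y(T, v) = -15 - 1*(-7) = -15 + 7 = -8)
y(14, -12)*(-15) = -8*(-15) = 120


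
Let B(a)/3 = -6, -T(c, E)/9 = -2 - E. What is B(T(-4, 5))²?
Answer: 324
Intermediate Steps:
T(c, E) = 18 + 9*E (T(c, E) = -9*(-2 - E) = 18 + 9*E)
B(a) = -18 (B(a) = 3*(-6) = -18)
B(T(-4, 5))² = (-18)² = 324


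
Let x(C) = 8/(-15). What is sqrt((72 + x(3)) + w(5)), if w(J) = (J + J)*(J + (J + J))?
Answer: sqrt(49830)/15 ≈ 14.882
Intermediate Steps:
w(J) = 6*J**2 (w(J) = (2*J)*(J + 2*J) = (2*J)*(3*J) = 6*J**2)
x(C) = -8/15 (x(C) = 8*(-1/15) = -8/15)
sqrt((72 + x(3)) + w(5)) = sqrt((72 - 8/15) + 6*5**2) = sqrt(1072/15 + 6*25) = sqrt(1072/15 + 150) = sqrt(3322/15) = sqrt(49830)/15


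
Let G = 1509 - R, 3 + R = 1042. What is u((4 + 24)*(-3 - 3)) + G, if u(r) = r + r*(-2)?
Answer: 638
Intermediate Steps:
R = 1039 (R = -3 + 1042 = 1039)
G = 470 (G = 1509 - 1*1039 = 1509 - 1039 = 470)
u(r) = -r (u(r) = r - 2*r = -r)
u((4 + 24)*(-3 - 3)) + G = -(4 + 24)*(-3 - 3) + 470 = -28*(-6) + 470 = -1*(-168) + 470 = 168 + 470 = 638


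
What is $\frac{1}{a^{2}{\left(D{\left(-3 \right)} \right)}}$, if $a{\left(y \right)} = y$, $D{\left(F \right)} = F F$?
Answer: $\frac{1}{81} \approx 0.012346$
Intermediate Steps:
$D{\left(F \right)} = F^{2}$
$\frac{1}{a^{2}{\left(D{\left(-3 \right)} \right)}} = \frac{1}{\left(\left(-3\right)^{2}\right)^{2}} = \frac{1}{9^{2}} = \frac{1}{81}$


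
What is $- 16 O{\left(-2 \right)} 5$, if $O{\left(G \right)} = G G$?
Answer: $-320$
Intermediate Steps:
$O{\left(G \right)} = G^{2}$
$- 16 O{\left(-2 \right)} 5 = - 16 \left(-2\right)^{2} \cdot 5 = \left(-16\right) 4 \cdot 5 = \left(-64\right) 5 = -320$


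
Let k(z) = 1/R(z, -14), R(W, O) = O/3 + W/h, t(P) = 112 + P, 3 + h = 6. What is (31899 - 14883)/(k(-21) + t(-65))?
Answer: 297780/821 ≈ 362.70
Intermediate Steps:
h = 3 (h = -3 + 6 = 3)
R(W, O) = O/3 + W/3
k(z) = 1/(-14/3 + z/3) (k(z) = 1/((⅓)*(-14) + z/3) = 1/(-14/3 + z/3))
(31899 - 14883)/(k(-21) + t(-65)) = (31899 - 14883)/(3/(-14 - 21) + (112 - 65)) = 17016/(3/(-35) + 47) = 17016/(3*(-1/35) + 47) = 17016/(-3/35 + 47) = 17016/(1642/35) = 17016*(35/1642) = 297780/821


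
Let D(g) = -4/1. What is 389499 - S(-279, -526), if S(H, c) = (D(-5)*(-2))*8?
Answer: 389435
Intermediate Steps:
D(g) = -4 (D(g) = -4*1 = -4)
S(H, c) = 64 (S(H, c) = -4*(-2)*8 = 8*8 = 64)
389499 - S(-279, -526) = 389499 - 1*64 = 389499 - 64 = 389435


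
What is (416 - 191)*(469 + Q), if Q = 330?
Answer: 179775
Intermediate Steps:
(416 - 191)*(469 + Q) = (416 - 191)*(469 + 330) = 225*799 = 179775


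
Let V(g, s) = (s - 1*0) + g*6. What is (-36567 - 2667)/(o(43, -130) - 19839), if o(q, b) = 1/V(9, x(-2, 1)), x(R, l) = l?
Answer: 1078935/545572 ≈ 1.9776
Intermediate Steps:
V(g, s) = s + 6*g (V(g, s) = (s + 0) + 6*g = s + 6*g)
o(q, b) = 1/55 (o(q, b) = 1/(1 + 6*9) = 1/(1 + 54) = 1/55)
(-36567 - 2667)/(o(43, -130) - 19839) = (-36567 - 2667)/(1/55 - 19839) = -39234/(-1091144/55) = -39234*(-55/1091144) = 1078935/545572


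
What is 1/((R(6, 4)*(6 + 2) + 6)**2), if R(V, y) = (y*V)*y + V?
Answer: 1/675684 ≈ 1.4800e-6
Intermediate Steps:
R(V, y) = V + V*y**2 (R(V, y) = (V*y)*y + V = V*y**2 + V = V + V*y**2)
1/((R(6, 4)*(6 + 2) + 6)**2) = 1/(((6*(1 + 4**2))*(6 + 2) + 6)**2) = 1/(((6*(1 + 16))*8 + 6)**2) = 1/(((6*17)*8 + 6)**2) = 1/((102*8 + 6)**2) = 1/((816 + 6)**2) = 1/(822**2) = 1/675684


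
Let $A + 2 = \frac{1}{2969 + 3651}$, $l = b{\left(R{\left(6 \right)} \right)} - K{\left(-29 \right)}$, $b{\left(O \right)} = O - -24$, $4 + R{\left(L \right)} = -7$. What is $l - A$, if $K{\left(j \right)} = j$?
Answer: $\frac{291279}{6620} \approx 44.0$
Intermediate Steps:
$R{\left(L \right)} = -11$ ($R{\left(L \right)} = -4 - 7 = -11$)
$b{\left(O \right)} = 24 + O$ ($b{\left(O \right)} = O + 24 = 24 + O$)
$l = 42$ ($l = \left(24 - 11\right) - -29 = 13 + 29 = 42$)
$A = - \frac{13239}{6620}$ ($A = -2 + \frac{1}{2969 + 3651} = -2 + \frac{1}{6620} = - \frac{13239}{6620} \approx -1.9998$)
$l - A = 42 - - \frac{13239}{6620} = 42 + \frac{13239}{6620} = \frac{291279}{6620}$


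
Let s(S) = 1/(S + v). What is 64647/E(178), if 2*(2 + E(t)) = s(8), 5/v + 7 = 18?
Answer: -12024342/361 ≈ -33308.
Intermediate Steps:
v = 5/11 (v = 5/(-7 + 18) = 5/11 ≈ 0.45455)
s(S) = 1/(5/11 + S) (s(S) = 1/(S + 5/11) = 1/(5/11 + S))
E(t) = -361/186 (E(t) = -2 + (11/(5 + 11*8))/2 = -2 + (11/(5 + 88))/2 = -2 + (11/93)/2 = -2 + (11*(1/93))/2 = -2 + (½)*(11/93) = -2 + 11/186 = -361/186)
64647/E(178) = 64647/(-361/186) = 64647*(-186/361) = -12024342/361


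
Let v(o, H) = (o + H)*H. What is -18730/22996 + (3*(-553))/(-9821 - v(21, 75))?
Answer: -140326483/195707458 ≈ -0.71702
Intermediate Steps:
v(o, H) = H*(H + o) (v(o, H) = (H + o)*H = H*(H + o))
-18730/22996 + (3*(-553))/(-9821 - v(21, 75)) = -18730/22996 + (3*(-553))/(-9821 - 75*(75 + 21)) = -18730*1/22996 - 1659/(-9821 - 75*96) = -9365/11498 - 1659/(-9821 - 1*7200) = -9365/11498 - 1659/(-9821 - 7200) = -9365/11498 - 1659/(-17021) = -9365/11498 - 1659*(-1/17021) = -9365/11498 + 1659/17021 = -140326483/195707458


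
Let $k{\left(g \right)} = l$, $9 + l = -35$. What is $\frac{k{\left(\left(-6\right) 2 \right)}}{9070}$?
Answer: $- \frac{22}{4535} \approx -0.0048512$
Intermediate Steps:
$l = -44$ ($l = -9 - 35 = -44$)
$k{\left(g \right)} = -44$
$\frac{k{\left(\left(-6\right) 2 \right)}}{9070} = - \frac{44}{9070} = \left(-44\right) \frac{1}{9070} = - \frac{22}{4535}$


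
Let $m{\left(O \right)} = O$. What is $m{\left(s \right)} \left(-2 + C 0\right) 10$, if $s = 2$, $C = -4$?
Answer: $-40$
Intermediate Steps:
$m{\left(s \right)} \left(-2 + C 0\right) 10 = 2 \left(-2 - 0\right) 10 = 2 \left(-2 + 0\right) 10 = 2 \left(-2\right) 10 = \left(-4\right) 10 = -40$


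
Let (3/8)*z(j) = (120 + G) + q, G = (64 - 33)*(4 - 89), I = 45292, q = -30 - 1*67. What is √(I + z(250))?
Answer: 2*√86235/3 ≈ 195.77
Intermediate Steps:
q = -97 (q = -30 - 67 = -97)
G = -2635 (G = 31*(-85) = -2635)
z(j) = -20896/3 (z(j) = 8*((120 - 2635) - 97)/3 = 8*(-2515 - 97)/3 = (8/3)*(-2612) = -20896/3)
√(I + z(250)) = √(45292 - 20896/3) = √(114980/3) = 2*√86235/3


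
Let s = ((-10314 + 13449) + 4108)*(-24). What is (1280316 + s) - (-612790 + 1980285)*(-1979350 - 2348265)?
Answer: 5917992980909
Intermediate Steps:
s = -173832 (s = (3135 + 4108)*(-24) = 7243*(-24) = -173832)
(1280316 + s) - (-612790 + 1980285)*(-1979350 - 2348265) = (1280316 - 173832) - (-612790 + 1980285)*(-1979350 - 2348265) = 1106484 - 1367495*(-4327615) = 1106484 - 1*(-5917991874425) = 1106484 + 5917991874425 = 5917992980909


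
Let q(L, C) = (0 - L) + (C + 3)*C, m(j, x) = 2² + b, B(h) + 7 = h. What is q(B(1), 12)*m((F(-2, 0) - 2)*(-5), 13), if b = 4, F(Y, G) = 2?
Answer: 1488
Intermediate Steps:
B(h) = -7 + h
m(j, x) = 8 (m(j, x) = 2² + 4 = 4 + 4 = 8)
q(L, C) = -L + C*(3 + C) (q(L, C) = -L + (3 + C)*C = -L + C*(3 + C))
q(B(1), 12)*m((F(-2, 0) - 2)*(-5), 13) = (12² - (-7 + 1) + 3*12)*8 = (144 - 1*(-6) + 36)*8 = (144 + 6 + 36)*8 = 186*8 = 1488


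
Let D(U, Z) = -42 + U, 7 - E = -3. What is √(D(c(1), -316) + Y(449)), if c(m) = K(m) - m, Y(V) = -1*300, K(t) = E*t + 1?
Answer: 2*I*√83 ≈ 18.221*I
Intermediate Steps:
E = 10 (E = 7 - 1*(-3) = 7 + 3 = 10)
K(t) = 1 + 10*t (K(t) = 10*t + 1 = 1 + 10*t)
Y(V) = -300
c(m) = 1 + 9*m (c(m) = (1 + 10*m) - m = 1 + 9*m)
√(D(c(1), -316) + Y(449)) = √((-42 + (1 + 9*1)) - 300) = √((-42 + (1 + 9)) - 300) = √((-42 + 10) - 300) = √(-32 - 300) = √(-332) = 2*I*√83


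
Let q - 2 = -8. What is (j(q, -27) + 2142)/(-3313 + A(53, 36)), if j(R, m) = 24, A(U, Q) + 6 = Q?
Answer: -2166/3283 ≈ -0.65976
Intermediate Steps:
q = -6 (q = 2 - 8 = -6)
A(U, Q) = -6 + Q
(j(q, -27) + 2142)/(-3313 + A(53, 36)) = (24 + 2142)/(-3313 + (-6 + 36)) = 2166/(-3313 + 30) = 2166/(-3283) = 2166*(-1/3283) = -2166/3283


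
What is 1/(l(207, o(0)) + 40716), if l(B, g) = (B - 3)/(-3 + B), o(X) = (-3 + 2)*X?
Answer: 1/40717 ≈ 2.4560e-5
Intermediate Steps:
o(X) = -X
l(B, g) = 1 (l(B, g) = (-3 + B)/(-3 + B) = 1)
1/(l(207, o(0)) + 40716) = 1/(1 + 40716) = 1/40717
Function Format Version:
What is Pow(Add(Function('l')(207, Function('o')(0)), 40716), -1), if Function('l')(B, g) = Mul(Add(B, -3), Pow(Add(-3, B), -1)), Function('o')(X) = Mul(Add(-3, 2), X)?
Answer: Rational(1, 40717) ≈ 2.4560e-5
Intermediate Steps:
Function('o')(X) = Mul(-1, X)
Function('l')(B, g) = 1 (Function('l')(B, g) = Mul(Add(-3, B), Pow(Add(-3, B), -1)) = 1)
Pow(Add(Function('l')(207, Function('o')(0)), 40716), -1) = Pow(Add(1, 40716), -1) = Pow(40717, -1) = Rational(1, 40717)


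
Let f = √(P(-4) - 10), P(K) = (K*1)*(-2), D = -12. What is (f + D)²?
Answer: (12 - I*√2)² ≈ 142.0 - 33.941*I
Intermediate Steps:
P(K) = -2*K (P(K) = K*(-2) = -2*K)
f = I*√2 (f = √(-2*(-4) - 10) = √(8 - 10) = √(-2) = I*√2 ≈ 1.4142*I)
(f + D)² = (I*√2 - 12)² = (-12 + I*√2)²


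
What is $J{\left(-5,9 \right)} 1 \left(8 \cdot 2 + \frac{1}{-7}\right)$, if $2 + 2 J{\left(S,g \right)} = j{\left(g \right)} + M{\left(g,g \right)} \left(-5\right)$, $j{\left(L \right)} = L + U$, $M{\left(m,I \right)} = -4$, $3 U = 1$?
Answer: $\frac{1517}{7} \approx 216.71$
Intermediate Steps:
$U = \frac{1}{3}$ ($U = \frac{1}{3} \cdot 1 = \frac{1}{3} \approx 0.33333$)
$j{\left(L \right)} = \frac{1}{3} + L$ ($j{\left(L \right)} = L + \frac{1}{3} = \frac{1}{3} + L$)
$J{\left(S,g \right)} = \frac{55}{6} + \frac{g}{2}$ ($J{\left(S,g \right)} = -1 + \frac{\left(\frac{1}{3} + g\right) - -20}{2} = -1 + \frac{\left(\frac{1}{3} + g\right) + 20}{2} = -1 + \frac{\frac{61}{3} + g}{2} = -1 + \left(\frac{61}{6} + \frac{g}{2}\right) = \frac{55}{6} + \frac{g}{2}$)
$J{\left(-5,9 \right)} 1 \left(8 \cdot 2 + \frac{1}{-7}\right) = \left(\frac{55}{6} + \frac{1}{2} \cdot 9\right) 1 \left(8 \cdot 2 + \frac{1}{-7}\right) = \left(\frac{55}{6} + \frac{9}{2}\right) 1 \left(16 - \frac{1}{7}\right) = \frac{41}{3} \cdot 1 \cdot \frac{111}{7} = \frac{41}{3} \cdot \frac{111}{7} = \frac{1517}{7}$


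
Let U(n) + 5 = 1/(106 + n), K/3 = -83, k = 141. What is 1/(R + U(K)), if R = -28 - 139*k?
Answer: -143/2807377 ≈ -5.0937e-5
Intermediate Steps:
K = -249 (K = 3*(-83) = -249)
U(n) = -5 + 1/(106 + n)
R = -19627 (R = -28 - 139*141 = -28 - 19599 = -19627)
1/(R + U(K)) = 1/(-19627 + (-529 - 5*(-249))/(106 - 249)) = 1/(-19627 + (-529 + 1245)/(-143)) = 1/(-19627 - 1/143*716) = 1/(-19627 - 716/143) = 1/(-2807377/143) = -143/2807377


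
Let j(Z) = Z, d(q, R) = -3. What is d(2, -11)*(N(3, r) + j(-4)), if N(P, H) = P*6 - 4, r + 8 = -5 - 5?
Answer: -30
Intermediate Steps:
r = -18 (r = -8 + (-5 - 5) = -8 - 10 = -18)
N(P, H) = -4 + 6*P (N(P, H) = 6*P - 4 = -4 + 6*P)
d(2, -11)*(N(3, r) + j(-4)) = -3*((-4 + 6*3) - 4) = -3*((-4 + 18) - 4) = -3*(14 - 4) = -3*10 = -30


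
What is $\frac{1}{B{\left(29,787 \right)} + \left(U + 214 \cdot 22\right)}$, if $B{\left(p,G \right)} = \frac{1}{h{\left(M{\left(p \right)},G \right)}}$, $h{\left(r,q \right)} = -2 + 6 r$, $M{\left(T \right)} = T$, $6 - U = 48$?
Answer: $\frac{172}{802553} \approx 0.00021432$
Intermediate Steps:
$U = -42$ ($U = 6 - 48 = -42$)
$B{\left(p,G \right)} = \frac{1}{-2 + 6 p}$
$\frac{1}{B{\left(29,787 \right)} + \left(U + 214 \cdot 22\right)} = \frac{1}{\frac{1}{2 \left(-1 + 3 \cdot 29\right)} + \left(-42 + 214 \cdot 22\right)} = \frac{1}{\frac{1}{2 \left(-1 + 87\right)} + \left(-42 + 4708\right)} = \frac{1}{\frac{1}{2 \cdot 86} + 4666} = \frac{1}{\frac{1}{2} \cdot \frac{1}{86} + 4666} = \frac{1}{\frac{1}{172} + 4666} = \frac{1}{\frac{802553}{172}} = \frac{172}{802553}$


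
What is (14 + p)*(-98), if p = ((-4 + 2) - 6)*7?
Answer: 4116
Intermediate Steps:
p = -56 (p = (-2 - 6)*7 = -8*7 = -56)
(14 + p)*(-98) = (14 - 56)*(-98) = -42*(-98) = 4116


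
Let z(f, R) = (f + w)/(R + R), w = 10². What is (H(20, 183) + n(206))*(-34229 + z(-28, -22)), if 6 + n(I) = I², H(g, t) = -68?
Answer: -15950860394/11 ≈ -1.4501e+9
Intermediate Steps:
w = 100
z(f, R) = (100 + f)/(2*R) (z(f, R) = (f + 100)/(R + R) = (100 + f)/((2*R)) = (100 + f)*(1/(2*R)) = (100 + f)/(2*R))
n(I) = -6 + I²
(H(20, 183) + n(206))*(-34229 + z(-28, -22)) = (-68 + (-6 + 206²))*(-34229 + (½)*(100 - 28)/(-22)) = (-68 + (-6 + 42436))*(-34229 + (½)*(-1/22)*72) = (-68 + 42430)*(-34229 - 18/11) = 42362*(-376537/11) = -15950860394/11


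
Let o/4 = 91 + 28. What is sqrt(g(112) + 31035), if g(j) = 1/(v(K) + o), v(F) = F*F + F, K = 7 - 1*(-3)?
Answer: sqrt(10657295446)/586 ≈ 176.17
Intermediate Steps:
K = 10 (K = 7 + 3 = 10)
o = 476 (o = 4*(91 + 28) = 4*119 = 476)
v(F) = F + F**2 (v(F) = F**2 + F = F + F**2)
g(j) = 1/586 (g(j) = 1/(10*(1 + 10) + 476) = 1/(10*11 + 476) = 1/(110 + 476) = 1/586)
sqrt(g(112) + 31035) = sqrt(1/586 + 31035) = sqrt(18186511/586) = sqrt(10657295446)/586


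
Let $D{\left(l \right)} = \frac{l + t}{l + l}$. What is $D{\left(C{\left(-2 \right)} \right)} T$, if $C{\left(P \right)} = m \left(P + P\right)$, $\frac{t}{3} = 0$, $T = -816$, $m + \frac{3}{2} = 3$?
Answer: $-408$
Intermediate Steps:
$m = \frac{3}{2}$ ($m = - \frac{3}{2} + 3 = \frac{3}{2} \approx 1.5$)
$t = 0$ ($t = 3 \cdot 0 = 0$)
$C{\left(P \right)} = 3 P$ ($C{\left(P \right)} = \frac{3 \left(P + P\right)}{2} = \frac{3 \cdot 2 P}{2} = 3 P$)
$D{\left(l \right)} = \frac{1}{2}$ ($D{\left(l \right)} = \frac{l + 0}{l + l} = \frac{l}{2 l} = l \frac{1}{2 l} = \frac{1}{2}$)
$D{\left(C{\left(-2 \right)} \right)} T = \frac{1}{2} \left(-816\right) = -408$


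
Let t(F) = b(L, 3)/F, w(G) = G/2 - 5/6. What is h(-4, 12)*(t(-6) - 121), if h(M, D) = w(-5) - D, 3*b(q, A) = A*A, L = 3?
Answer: 1863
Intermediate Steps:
w(G) = -⅚ + G/2 (w(G) = G*(½) - 5*⅙ = G/2 - ⅚ = -⅚ + G/2)
b(q, A) = A²/3 (b(q, A) = (A*A)/3 = A²/3)
t(F) = 3/F (t(F) = ((⅓)*3²)/F = ((⅓)*9)/F = 3/F)
h(M, D) = -10/3 - D (h(M, D) = (-⅚ + (½)*(-5)) - D = (-⅚ - 5/2) - D = -10/3 - D)
h(-4, 12)*(t(-6) - 121) = (-10/3 - 1*12)*(3/(-6) - 121) = (-10/3 - 12)*(3*(-⅙) - 121) = -46*(-½ - 121)/3 = -46/3*(-243/2) = 1863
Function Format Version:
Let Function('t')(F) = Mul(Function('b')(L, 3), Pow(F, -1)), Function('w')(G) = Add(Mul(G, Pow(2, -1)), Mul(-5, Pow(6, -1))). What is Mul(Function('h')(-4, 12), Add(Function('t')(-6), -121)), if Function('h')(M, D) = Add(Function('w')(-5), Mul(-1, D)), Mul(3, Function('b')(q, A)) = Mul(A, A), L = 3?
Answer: 1863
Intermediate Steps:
Function('w')(G) = Add(Rational(-5, 6), Mul(Rational(1, 2), G)) (Function('w')(G) = Add(Mul(G, Rational(1, 2)), Mul(-5, Rational(1, 6))) = Add(Mul(Rational(1, 2), G), Rational(-5, 6)) = Add(Rational(-5, 6), Mul(Rational(1, 2), G)))
Function('b')(q, A) = Mul(Rational(1, 3), Pow(A, 2)) (Function('b')(q, A) = Mul(Rational(1, 3), Mul(A, A)) = Mul(Rational(1, 3), Pow(A, 2)))
Function('t')(F) = Mul(3, Pow(F, -1)) (Function('t')(F) = Mul(Mul(Rational(1, 3), Pow(3, 2)), Pow(F, -1)) = Mul(Mul(Rational(1, 3), 9), Pow(F, -1)) = Mul(3, Pow(F, -1)))
Function('h')(M, D) = Add(Rational(-10, 3), Mul(-1, D)) (Function('h')(M, D) = Add(Add(Rational(-5, 6), Mul(Rational(1, 2), -5)), Mul(-1, D)) = Add(Add(Rational(-5, 6), Rational(-5, 2)), Mul(-1, D)) = Add(Rational(-10, 3), Mul(-1, D)))
Mul(Function('h')(-4, 12), Add(Function('t')(-6), -121)) = Mul(Add(Rational(-10, 3), Mul(-1, 12)), Add(Mul(3, Pow(-6, -1)), -121)) = Mul(Add(Rational(-10, 3), -12), Add(Mul(3, Rational(-1, 6)), -121)) = Mul(Rational(-46, 3), Add(Rational(-1, 2), -121)) = Mul(Rational(-46, 3), Rational(-243, 2)) = 1863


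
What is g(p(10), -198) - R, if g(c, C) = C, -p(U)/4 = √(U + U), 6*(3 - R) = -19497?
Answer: -6901/2 ≈ -3450.5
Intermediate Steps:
R = 6505/2 (R = 3 - ⅙*(-19497) = 3 + 6499/2 = 6505/2 ≈ 3252.5)
p(U) = -4*√2*√U (p(U) = -4*√(U + U) = -4*√2*√U)
g(p(10), -198) - R = -198 - 1*6505/2 = -198 - 6505/2 = -6901/2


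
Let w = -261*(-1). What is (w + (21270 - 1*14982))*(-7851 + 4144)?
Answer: -24277143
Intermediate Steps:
w = 261
(w + (21270 - 1*14982))*(-7851 + 4144) = (261 + (21270 - 1*14982))*(-7851 + 4144) = (261 + (21270 - 14982))*(-3707) = (261 + 6288)*(-3707) = 6549*(-3707) = -24277143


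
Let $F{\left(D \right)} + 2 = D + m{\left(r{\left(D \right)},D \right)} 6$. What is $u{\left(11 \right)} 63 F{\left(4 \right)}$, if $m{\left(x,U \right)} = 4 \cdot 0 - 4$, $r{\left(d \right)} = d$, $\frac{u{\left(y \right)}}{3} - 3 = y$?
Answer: $-58212$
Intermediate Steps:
$u{\left(y \right)} = 9 + 3 y$
$m{\left(x,U \right)} = -4$ ($m{\left(x,U \right)} = 0 - 4 = -4$)
$F{\left(D \right)} = -26 + D$ ($F{\left(D \right)} = -2 + \left(D - 24\right) = -2 + \left(-24 + D\right) = -26 + D$)
$u{\left(11 \right)} 63 F{\left(4 \right)} = \left(9 + 3 \cdot 11\right) 63 \left(-26 + 4\right) = \left(9 + 33\right) 63 \left(-22\right) = 42 \cdot 63 \left(-22\right) = 2646 \left(-22\right) = -58212$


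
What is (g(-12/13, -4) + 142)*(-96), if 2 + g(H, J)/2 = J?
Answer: -12480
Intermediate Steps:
g(H, J) = -4 + 2*J
(g(-12/13, -4) + 142)*(-96) = ((-4 + 2*(-4)) + 142)*(-96) = ((-4 - 8) + 142)*(-96) = (-12 + 142)*(-96) = 130*(-96) = -12480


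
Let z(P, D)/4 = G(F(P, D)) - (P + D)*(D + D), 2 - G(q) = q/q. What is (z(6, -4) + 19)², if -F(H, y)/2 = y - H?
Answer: 7569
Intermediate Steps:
F(H, y) = -2*y + 2*H (F(H, y) = -2*(y - H) = -2*y + 2*H)
G(q) = 1 (G(q) = 2 - q/q = 2 - 1*1 = 2 - 1 = 1)
z(P, D) = 4 - 8*D*(D + P) (z(P, D) = 4*(1 - (P + D)*(D + D)) = 4*(1 - (D + P)*2*D) = 4*(1 - 2*D*(D + P)) = 4 - 8*D*(D + P))
(z(6, -4) + 19)² = ((4 - 8*(-4)² - 8*(-4)*6) + 19)² = ((4 - 8*16 + 192) + 19)² = ((4 - 128 + 192) + 19)² = (68 + 19)² = 87² = 7569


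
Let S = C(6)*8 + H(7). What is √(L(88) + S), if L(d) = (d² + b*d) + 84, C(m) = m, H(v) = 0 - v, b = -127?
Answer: I*√3307 ≈ 57.507*I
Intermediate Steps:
H(v) = -v
L(d) = 84 + d² - 127*d (L(d) = (d² - 127*d) + 84 = 84 + d² - 127*d)
S = 41 (S = 6*8 - 1*7 = 48 - 7 = 41)
√(L(88) + S) = √((84 + 88² - 127*88) + 41) = √((84 + 7744 - 11176) + 41) = √(-3348 + 41) = √(-3307) = I*√3307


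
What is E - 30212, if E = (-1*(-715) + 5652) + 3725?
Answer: -20120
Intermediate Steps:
E = 10092 (E = (715 + 5652) + 3725 = 6367 + 3725 = 10092)
E - 30212 = 10092 - 30212 = -20120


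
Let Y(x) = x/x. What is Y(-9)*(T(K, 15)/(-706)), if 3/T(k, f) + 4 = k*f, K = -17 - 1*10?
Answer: 3/288754 ≈ 1.0389e-5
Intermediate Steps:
K = -27 (K = -17 - 10 = -27)
T(k, f) = 3/(-4 + f*k) (T(k, f) = 3/(-4 + k*f) = 3/(-4 + f*k))
Y(x) = 1
Y(-9)*(T(K, 15)/(-706)) = 1*((3/(-4 + 15*(-27)))/(-706)) = 1*((3/(-4 - 405))*(-1/706)) = 1*((3/(-409))*(-1/706)) = 1*((3*(-1/409))*(-1/706)) = 1*(-3/409*(-1/706)) = 1*(3/288754) = 3/288754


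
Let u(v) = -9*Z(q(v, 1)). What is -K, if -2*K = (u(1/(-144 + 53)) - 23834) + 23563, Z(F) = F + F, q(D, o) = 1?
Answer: -289/2 ≈ -144.50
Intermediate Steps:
Z(F) = 2*F
u(v) = -18
K = 289/2 (K = -((-18 - 23834) + 23563)/2 = -(-23852 + 23563)/2 = -1/2*(-289) = 289/2 ≈ 144.50)
-K = -1*289/2 = -289/2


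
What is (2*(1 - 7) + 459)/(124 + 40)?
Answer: 447/164 ≈ 2.7256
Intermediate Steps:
(2*(1 - 7) + 459)/(124 + 40) = (2*(-6) + 459)/164 = (-12 + 459)*(1/164) = 447*(1/164) = 447/164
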